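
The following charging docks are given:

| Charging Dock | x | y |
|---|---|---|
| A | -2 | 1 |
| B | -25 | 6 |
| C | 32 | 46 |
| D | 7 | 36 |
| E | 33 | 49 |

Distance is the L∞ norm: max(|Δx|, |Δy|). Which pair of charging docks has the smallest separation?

C and E

Pairwise distances:
C–E: max(|1|, |3|) = 3
A–B: max(|-23|, |5|) = 23
C–D: max(|-25|, |-10|) = 25
D–E: max(|26|, |13|) = 26
B–D: max(|32|, |30|) = 32
A–D: max(|9|, |35|) = 35
A–C: max(|34|, |45|) = 45
A–E: max(|35|, |48|) = 48
B–C: max(|57|, |40|) = 57
B–E: max(|58|, |43|) = 58
Closest pair: C–E at 3.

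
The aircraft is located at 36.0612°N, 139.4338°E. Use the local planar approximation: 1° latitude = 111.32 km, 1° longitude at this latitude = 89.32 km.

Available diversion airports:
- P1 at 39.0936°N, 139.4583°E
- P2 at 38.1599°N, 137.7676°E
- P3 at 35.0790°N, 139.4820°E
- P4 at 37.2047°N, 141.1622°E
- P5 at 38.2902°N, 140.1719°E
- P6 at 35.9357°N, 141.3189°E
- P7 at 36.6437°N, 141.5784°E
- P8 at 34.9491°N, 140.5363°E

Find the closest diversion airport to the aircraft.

Distances from 36.0612°N, 139.4338°E:
P1: 337.5739 km
P2: 277.0029 km
P3: 109.4232 km
P4: 200.0931 km
P5: 256.7411 km
P6: 168.9557 km
P7: 202.2333 km
P8: 158.1884 km
Minimum: P3 at 109.4232 km.

P3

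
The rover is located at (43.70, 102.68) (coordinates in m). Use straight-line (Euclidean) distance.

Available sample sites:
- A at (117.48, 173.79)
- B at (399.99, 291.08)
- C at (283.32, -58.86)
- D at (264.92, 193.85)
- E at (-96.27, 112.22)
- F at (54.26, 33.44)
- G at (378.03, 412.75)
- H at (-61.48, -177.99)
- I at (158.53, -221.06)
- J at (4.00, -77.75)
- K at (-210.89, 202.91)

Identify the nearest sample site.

Distances from (43.70, 102.68):
A: √((73.78)² + (71.11)²) = √(5443.4884 + 5056.6321) = 102.47 m
B: √((356.29)² + (188.40)²) = √(126942.5641 + 35494.5600) = 403.03 m
C: √((239.62)² + (-161.54)²) = √(57417.7444 + 26095.1716) = 288.99 m
D: √((221.22)² + (91.17)²) = √(48938.2884 + 8311.9689) = 239.27 m
E: √((-139.97)² + (9.54)²) = √(19591.6009 + 91.0116) = 140.29 m
F: √((10.56)² + (-69.24)²) = √(111.5136 + 4794.1776) = 70.04 m
G: √((334.33)² + (310.07)²) = √(111776.5489 + 96143.4049) = 455.98 m
H: √((-105.18)² + (-280.67)²) = √(11062.8324 + 78775.6489) = 299.73 m
I: √((114.83)² + (-323.74)²) = √(13185.9289 + 104807.5876) = 343.50 m
J: √((-39.70)² + (-180.43)²) = √(1576.0900 + 32554.9849) = 184.75 m
K: √((-254.59)² + (100.23)²) = √(64816.0681 + 10046.0529) = 273.61 m
Minimum: F at 70.04 m.

F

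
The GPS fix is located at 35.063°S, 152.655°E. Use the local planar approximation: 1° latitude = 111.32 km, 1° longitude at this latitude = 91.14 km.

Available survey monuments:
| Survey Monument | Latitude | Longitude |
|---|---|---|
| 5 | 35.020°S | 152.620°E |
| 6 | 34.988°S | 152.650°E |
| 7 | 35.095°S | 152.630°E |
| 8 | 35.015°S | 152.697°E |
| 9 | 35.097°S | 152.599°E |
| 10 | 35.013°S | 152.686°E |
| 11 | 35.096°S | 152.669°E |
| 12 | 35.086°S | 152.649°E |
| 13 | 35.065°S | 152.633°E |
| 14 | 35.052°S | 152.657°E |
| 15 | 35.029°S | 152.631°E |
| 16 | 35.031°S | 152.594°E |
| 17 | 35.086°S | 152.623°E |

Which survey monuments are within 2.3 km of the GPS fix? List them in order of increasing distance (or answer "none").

Distances from 35.063°S, 152.655°E:
5: √((0.043·111.32)² + (-0.035·91.14)²) = √(22.91307 + 10.17546) = 5.752 km
6: √((0.075·111.32)² + (-0.005·91.14)²) = √(69.70580 + 0.20766) = 8.361 km
7: √((-0.032·111.32)² + (-0.025·91.14)²) = √(12.68955 + 5.19156) = 4.229 km
8: √((0.048·111.32)² + (0.042·91.14)²) = √(28.55150 + 14.65267) = 6.573 km
9: √((-0.034·111.32)² + (-0.056·91.14)²) = √(14.32532 + 26.04918) = 6.354 km
10: √((0.050·111.32)² + (0.031·91.14)²) = √(30.98036 + 7.98255) = 6.242 km
11: √((-0.033·111.32)² + (0.014·91.14)²) = √(13.49504 + 1.62807) = 3.889 km
12: √((-0.023·111.32)² + (-0.006·91.14)²) = √(6.55544 + 0.29903) = 2.618 km
13: √((-0.002·111.32)² + (-0.022·91.14)²) = √(0.04957 + 4.02035) = 2.017 km
14: √((0.011·111.32)² + (0.002·91.14)²) = √(1.49945 + 0.03323) = 1.238 km
15: √((0.034·111.32)² + (-0.024·91.14)²) = √(14.32532 + 4.78454) = 4.371 km
16: √((0.032·111.32)² + (-0.061·91.14)²) = √(12.68955 + 30.90849) = 6.603 km
17: √((-0.023·111.32)² + (-0.032·91.14)²) = √(6.55544 + 8.50586) = 3.881 km
Threshold 2.3 km: 14 (1.238 km), 13 (2.017 km) are within range.

14, 13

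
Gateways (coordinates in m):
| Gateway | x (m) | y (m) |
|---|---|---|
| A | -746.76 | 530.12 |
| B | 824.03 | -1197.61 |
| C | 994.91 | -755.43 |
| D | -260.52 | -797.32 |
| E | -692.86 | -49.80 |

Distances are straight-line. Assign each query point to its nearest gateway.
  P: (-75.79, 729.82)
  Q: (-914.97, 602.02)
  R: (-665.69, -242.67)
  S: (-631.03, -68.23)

P→A; Q→A; R→E; S→E

P at (-75.79, 729.82):
  A: 700.06 m
  B: 2127.13 m
  C: 1830.95 m
  D: 1538.27 m
  E: 994.27 m
  → nearest: A (700.06 m)
Q at (-914.97, 602.02):
  A: 182.93 m
  B: 2502.56 m
  C: 2343.14 m
  D: 1544.82 m
  E: 688.62 m
  → nearest: A (182.93 m)
R at (-665.69, -242.67):
  A: 777.03 m
  B: 1769.51 m
  C: 1737.96 m
  D: 686.88 m
  E: 194.77 m
  → nearest: E (194.77 m)
S at (-631.03, -68.23):
  A: 609.44 m
  B: 1841.93 m
  C: 1765.20 m
  D: 817.83 m
  E: 64.52 m
  → nearest: E (64.52 m)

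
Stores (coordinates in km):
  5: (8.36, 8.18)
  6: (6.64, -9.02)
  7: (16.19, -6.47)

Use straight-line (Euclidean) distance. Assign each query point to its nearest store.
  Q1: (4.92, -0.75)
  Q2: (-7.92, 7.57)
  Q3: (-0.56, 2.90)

Q1→6; Q2→5; Q3→5

Q1 at (4.92, -0.75):
  5: 9.57 km
  6: 8.45 km
  7: 12.64 km
  → nearest: 6 (8.45 km)
Q2 at (-7.92, 7.57):
  5: 16.29 km
  6: 22.07 km
  7: 27.90 km
  → nearest: 5 (16.29 km)
Q3 at (-0.56, 2.90):
  5: 10.37 km
  6: 13.93 km
  7: 19.19 km
  → nearest: 5 (10.37 km)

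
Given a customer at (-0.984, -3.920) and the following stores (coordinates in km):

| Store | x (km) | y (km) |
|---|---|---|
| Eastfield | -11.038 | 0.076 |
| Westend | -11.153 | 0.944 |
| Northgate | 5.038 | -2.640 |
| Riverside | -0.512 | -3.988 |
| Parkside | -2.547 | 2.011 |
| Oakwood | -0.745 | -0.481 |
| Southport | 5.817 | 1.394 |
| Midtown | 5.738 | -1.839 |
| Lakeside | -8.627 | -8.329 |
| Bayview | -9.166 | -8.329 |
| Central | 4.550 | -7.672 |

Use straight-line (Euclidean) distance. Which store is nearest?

Distances from (-0.984, -3.920):
Eastfield: √((-10.054)² + (3.996)²) = √(101.08292 + 15.96802) = 10.819 km
Westend: √((-10.169)² + (4.864)²) = √(103.40856 + 23.65850) = 11.272 km
Northgate: √((6.022)² + (1.280)²) = √(36.26448 + 1.63840) = 6.157 km
Riverside: √((0.472)² + (-0.068)²) = √(0.22278 + 0.00462) = 0.477 km
Parkside: √((-1.563)² + (5.931)²) = √(2.44297 + 35.17676) = 6.133 km
Oakwood: √((0.239)² + (3.439)²) = √(0.05712 + 11.82672) = 3.447 km
Southport: √((6.801)² + (5.314)²) = √(46.25360 + 28.23860) = 8.631 km
Midtown: √((6.722)² + (2.081)²) = √(45.18528 + 4.33056) = 7.037 km
Lakeside: √((-7.643)² + (-4.409)²) = √(58.41545 + 19.43928) = 8.824 km
Bayview: √((-8.182)² + (-4.409)²) = √(66.94512 + 19.43928) = 9.294 km
Central: √((5.534)² + (-3.752)²) = √(30.62516 + 14.07750) = 6.686 km
Minimum: Riverside at 0.477 km.

Riverside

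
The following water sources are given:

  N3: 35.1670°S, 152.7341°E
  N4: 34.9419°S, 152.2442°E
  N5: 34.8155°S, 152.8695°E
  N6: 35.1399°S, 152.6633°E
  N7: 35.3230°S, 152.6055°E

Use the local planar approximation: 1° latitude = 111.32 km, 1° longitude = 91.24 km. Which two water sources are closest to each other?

Pairwise distances:
N3–N4: √((0.2251·111.32)² + (-0.4899·91.24)²) = √(627.909979 + 1997.953757) = 51.2432 km
N3–N5: √((0.3515·111.32)² + (0.1354·91.24)²) = √(1531.077076 + 152.618746) = 41.0329 km
N3–N6: √((0.0271·111.32)² + (-0.0708·91.24)²) = √(9.100913 + 41.728913) = 7.1295 km
N3–N7: √((-0.1560·111.32)² + (-0.1286·91.24)²) = √(301.575177 + 137.674177) = 20.9583 km
N4–N5: √((0.1264·111.32)² + (0.6253·91.24)²) = √(197.988763 + 3254.973151) = 58.7619 km
N4–N6: √((-0.1980·111.32)² + (0.4191·91.24)²) = √(485.821551 + 1462.196954) = 44.1364 km
N4–N7: √((-0.3811·111.32)² + (0.3613·91.24)²) = √(1799.800188 + 1086.692016) = 53.7261 km
N5–N6: √((-0.3244·111.32)² + (-0.2062·91.24)²) = √(1304.091567 + 353.954856) = 40.7191 km
N5–N7: √((-0.5075·111.32)² + (-0.2640·91.24)²) = √(3191.673726 + 580.200912) = 61.4156 km
N6–N7: √((-0.1831·111.32)² + (-0.0578·91.24)²) = √(415.454133 + 27.811616) = 21.0539 km
Closest pair: N3–N6 at 7.1295 km.

N3 and N6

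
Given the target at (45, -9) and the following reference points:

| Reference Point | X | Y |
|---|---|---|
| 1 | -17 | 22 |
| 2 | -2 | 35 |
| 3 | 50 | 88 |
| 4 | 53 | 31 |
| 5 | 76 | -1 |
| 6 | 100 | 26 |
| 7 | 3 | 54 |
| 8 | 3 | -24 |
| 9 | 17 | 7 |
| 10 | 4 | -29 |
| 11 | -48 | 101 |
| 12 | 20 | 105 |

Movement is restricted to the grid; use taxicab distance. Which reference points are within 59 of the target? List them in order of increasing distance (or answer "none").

Distances from (45, -9):
1: 93
2: 91
3: 102
4: 48
5: 39
6: 90
7: 105
8: 57
9: 44
10: 61
11: 203
12: 139
Threshold 59: 5 (39), 9 (44), 4 (48), 8 (57) are within range.

5, 9, 4, 8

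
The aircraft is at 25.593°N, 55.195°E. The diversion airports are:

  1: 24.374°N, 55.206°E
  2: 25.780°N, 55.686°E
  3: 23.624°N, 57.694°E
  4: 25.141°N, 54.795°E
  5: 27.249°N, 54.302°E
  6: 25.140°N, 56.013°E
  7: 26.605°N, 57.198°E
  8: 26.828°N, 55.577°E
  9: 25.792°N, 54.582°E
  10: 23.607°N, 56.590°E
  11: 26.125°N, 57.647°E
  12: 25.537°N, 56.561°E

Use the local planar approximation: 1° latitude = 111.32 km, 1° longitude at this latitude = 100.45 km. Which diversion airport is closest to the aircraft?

Distances from 25.593°N, 55.195°E:
1: √((-1.219·111.32)² + (0.011·100.45)²) = √(18414.24031 + 1.22091) = 135.704 km
2: √((0.187·111.32)² + (0.491·100.45)²) = √(433.34083 + 2432.55611) = 53.534 km
3: √((-1.969·111.32)² + (2.499·100.45)²) = √(48043.85279 + 63013.32470) = 333.252 km
4: √((-0.452·111.32)² + (-0.400·100.45)²) = √(2531.76426 + 1614.43240) = 64.391 km
5: √((1.656·111.32)² + (-0.893·100.45)²) = √(33983.41822 + 8046.42189) = 205.012 km
6: √((-0.453·111.32)² + (0.818·100.45)²) = √(2542.97915 + 6751.59666) = 96.408 km
7: √((1.012·111.32)² + (2.003·100.45)²) = √(12691.33829 + 40481.98324) = 230.593 km
8: √((1.235·111.32)² + (0.382·100.45)²) = √(18900.80539 + 1472.40271) = 142.735 km
9: √((0.199·111.32)² + (-0.613·100.45)²) = √(490.74123 + 3791.58530) = 65.439 km
10: √((-1.986·111.32)² + (1.395·100.45)²) = √(48877.03849 + 19635.78632) = 261.750 km
11: √((0.532·111.32)² + (2.452·100.45)²) = √(3507.27371 + 60665.36485) = 253.323 km
12: √((-0.056·111.32)² + (1.366·100.45)²) = √(38.86176 + 18827.87390) = 137.356 km
Minimum: 2 at 53.534 km.

2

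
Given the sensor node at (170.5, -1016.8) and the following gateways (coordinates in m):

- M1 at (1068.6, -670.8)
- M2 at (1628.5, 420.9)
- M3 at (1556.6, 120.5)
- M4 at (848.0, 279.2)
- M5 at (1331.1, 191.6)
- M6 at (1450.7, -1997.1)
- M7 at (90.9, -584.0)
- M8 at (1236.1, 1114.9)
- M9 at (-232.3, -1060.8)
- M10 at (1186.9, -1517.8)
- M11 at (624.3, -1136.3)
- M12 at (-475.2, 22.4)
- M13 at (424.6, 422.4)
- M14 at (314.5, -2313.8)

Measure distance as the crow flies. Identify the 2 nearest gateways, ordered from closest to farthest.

M9, M7

Distances from (170.5, -1016.8):
M1: 962.4 m
M2: 2047.6 m
M3: 1793.0 m
M4: 1462.4 m
M5: 1675.5 m
M6: 1612.4 m
M7: 440.1 m
M8: 2383.2 m
M9: 405.2 m
M10: 1133.2 m
M11: 469.3 m
M12: 1223.5 m
M13: 1461.5 m
M14: 1305.0 m
Sorted: M9 (405.2 m) < M7 (440.1 m) < M11 (469.3 m) < M1 (962.4 m) < …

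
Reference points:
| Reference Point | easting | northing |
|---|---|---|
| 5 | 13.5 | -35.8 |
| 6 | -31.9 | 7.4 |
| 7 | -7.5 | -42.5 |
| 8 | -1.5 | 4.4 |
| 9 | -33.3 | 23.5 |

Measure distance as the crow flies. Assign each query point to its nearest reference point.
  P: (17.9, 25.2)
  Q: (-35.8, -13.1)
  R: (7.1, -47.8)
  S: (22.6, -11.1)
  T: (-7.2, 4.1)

P→8; Q→6; R→5; S→5; T→8

P at (17.9, 25.2):
  5: 61.16
  6: 52.89
  7: 72.31
  8: 28.44
  9: 51.23
  → nearest: 8 (28.44)
Q at (-35.8, -13.1):
  5: 54.28
  6: 20.87
  7: 40.81
  8: 38.51
  9: 36.69
  → nearest: 6 (20.87)
R at (7.1, -47.8):
  5: 13.60
  6: 67.59
  7: 15.53
  8: 52.90
  9: 81.95
  → nearest: 5 (13.60)
S at (22.6, -11.1):
  5: 26.32
  6: 57.55
  7: 43.50
  8: 28.65
  9: 65.74
  → nearest: 5 (26.32)
T at (-7.2, 4.1):
  5: 44.95
  6: 24.92
  7: 46.60
  8: 5.71
  9: 32.52
  → nearest: 8 (5.71)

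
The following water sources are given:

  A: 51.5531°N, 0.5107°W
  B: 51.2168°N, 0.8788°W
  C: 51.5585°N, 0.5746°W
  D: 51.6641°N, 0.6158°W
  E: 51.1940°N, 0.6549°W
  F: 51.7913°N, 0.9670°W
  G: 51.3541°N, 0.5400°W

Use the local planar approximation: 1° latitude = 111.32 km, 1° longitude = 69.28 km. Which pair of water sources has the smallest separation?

A and C

Pairwise distances:
A–B: 45.2976 km
A–C: 4.4676 km
A–D: 14.3423 km
A–E: 41.2044 km
A–F: 41.2610 km
A–G: 22.2455 km
B–C: 43.4862 km
B–D: 53.0224 km
B–E: 15.7181 km
B–F: 64.2446 km
B–G: 28.0097 km
C–D: 12.0970 km
C–E: 40.9557 km
C–F: 37.5587 km
C–G: 22.8797 km
D–E: 52.4016 km
D–F: 28.1515 km
D–G: 34.9065 km
E–F: 69.9188 km
E–G: 19.5193 km
F–G: 56.9545 km
Closest pair: A–C at 4.4676 km.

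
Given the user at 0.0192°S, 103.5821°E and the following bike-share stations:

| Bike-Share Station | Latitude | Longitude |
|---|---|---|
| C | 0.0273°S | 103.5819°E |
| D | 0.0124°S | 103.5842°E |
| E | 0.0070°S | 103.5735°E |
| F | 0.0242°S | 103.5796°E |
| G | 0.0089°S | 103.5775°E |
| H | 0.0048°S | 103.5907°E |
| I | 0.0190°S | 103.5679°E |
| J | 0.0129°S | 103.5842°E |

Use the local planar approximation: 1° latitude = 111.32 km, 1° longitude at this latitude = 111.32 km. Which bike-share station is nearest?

F

Distances from 0.0192°S, 103.5821°E:
C: √((-0.0081·111.32)² + (-0.0002·111.32)²) = √(0.813048 + 0.000496) = 0.9020 km
D: √((0.0068·111.32)² + (0.0021·111.32)²) = √(0.573013 + 0.054649) = 0.7923 km
E: √((0.0122·111.32)² + (-0.0086·111.32)²) = √(1.844446 + 0.916523) = 1.6616 km
F: √((-0.0050·111.32)² + (-0.0025·111.32)²) = √(0.309804 + 0.077451) = 0.6223 km
G: √((0.0103·111.32)² + (-0.0046·111.32)²) = √(1.314682 + 0.262218) = 1.2557 km
H: √((0.0144·111.32)² + (0.0086·111.32)²) = √(2.569635 + 0.916523) = 1.8671 km
I: √((0.0002·111.32)² + (-0.0142·111.32)²) = √(0.000496 + 2.498752) = 1.5809 km
J: √((0.0063·111.32)² + (0.0021·111.32)²) = √(0.491844 + 0.054649) = 0.7393 km
Minimum: F at 0.6223 km.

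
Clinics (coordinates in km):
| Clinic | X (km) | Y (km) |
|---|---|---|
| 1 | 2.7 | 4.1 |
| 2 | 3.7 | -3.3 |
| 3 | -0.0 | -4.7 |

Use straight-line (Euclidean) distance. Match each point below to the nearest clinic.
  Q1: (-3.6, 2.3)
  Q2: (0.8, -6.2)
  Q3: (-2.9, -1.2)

Q1 at (-3.6, 2.3):
  1: 6.6 km
  2: 9.2 km
  3: 7.9 km
  → nearest: 1 (6.6 km)
Q2 at (0.8, -6.2):
  1: 10.5 km
  2: 4.1 km
  3: 1.7 km
  → nearest: 3 (1.7 km)
Q3 at (-2.9, -1.2):
  1: 7.7 km
  2: 6.9 km
  3: 4.5 km
  → nearest: 3 (4.5 km)

Q1→1; Q2→3; Q3→3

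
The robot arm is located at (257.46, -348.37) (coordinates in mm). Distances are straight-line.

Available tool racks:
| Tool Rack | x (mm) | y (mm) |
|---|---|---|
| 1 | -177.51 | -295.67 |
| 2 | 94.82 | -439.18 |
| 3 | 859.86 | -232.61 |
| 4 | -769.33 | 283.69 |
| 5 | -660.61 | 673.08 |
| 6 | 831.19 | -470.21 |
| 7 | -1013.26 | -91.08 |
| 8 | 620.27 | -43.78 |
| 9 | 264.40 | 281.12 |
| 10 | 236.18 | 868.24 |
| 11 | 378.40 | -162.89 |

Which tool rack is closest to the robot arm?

2

Distances from (257.46, -348.37):
1: √((-434.97)² + (52.70)²) = √(189198.9009 + 2777.2900) = 438.15 mm
2: √((-162.64)² + (-90.81)²) = √(26451.7696 + 8246.4561) = 186.27 mm
3: √((602.40)² + (115.76)²) = √(362885.7600 + 13400.3776) = 613.42 mm
4: √((-1026.79)² + (632.06)²) = √(1054297.7041 + 399499.8436) = 1205.74 mm
5: √((-918.07)² + (1021.45)²) = √(842852.5249 + 1043360.1025) = 1373.39 mm
6: √((573.73)² + (-121.84)²) = √(329166.1129 + 14844.9856) = 586.52 mm
7: √((-1270.72)² + (257.29)²) = √(1614729.3184 + 66198.1441) = 1296.51 mm
8: √((362.81)² + (304.59)²) = √(131631.0961 + 92775.0681) = 473.72 mm
9: √((6.94)² + (629.49)²) = √(48.1636 + 396257.6601) = 629.53 mm
10: √((-21.28)² + (1216.61)²) = √(452.8384 + 1480139.8921) = 1216.80 mm
11: √((120.94)² + (185.48)²) = √(14626.4836 + 34402.8304) = 221.43 mm
Minimum: 2 at 186.27 mm.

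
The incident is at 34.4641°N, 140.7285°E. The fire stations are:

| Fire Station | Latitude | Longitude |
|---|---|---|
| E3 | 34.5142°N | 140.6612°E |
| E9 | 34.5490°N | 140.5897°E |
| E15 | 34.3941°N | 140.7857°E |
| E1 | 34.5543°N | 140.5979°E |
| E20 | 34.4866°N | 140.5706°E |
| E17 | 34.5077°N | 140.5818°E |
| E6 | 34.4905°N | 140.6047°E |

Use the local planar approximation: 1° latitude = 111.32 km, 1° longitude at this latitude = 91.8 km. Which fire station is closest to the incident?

Distances from 34.4641°N, 140.7285°E:
E3: √((0.0501·111.32)² + (-0.0673·91.8)²) = √(31.104401 + 38.169414) = 8.3231 km
E9: √((0.0849·111.32)² + (-0.1388·91.8)²) = √(89.322686 + 162.354487) = 15.8643 km
E15: √((-0.0700·111.32)² + (0.0572·91.8)²) = √(60.721498 + 27.572581) = 9.3965 km
E1: √((0.0902·111.32)² + (-0.1306·91.8)²) = √(100.822966 + 143.738039) = 15.6384 km
E20: √((0.0225·111.32)² + (-0.1579·91.8)²) = √(6.273522 + 210.111403) = 14.7100 km
E17: √((0.0436·111.32)² + (-0.1467·91.8)²) = √(23.556967 + 181.361705) = 14.3150 km
E6: √((0.0264·111.32)² + (-0.1238·91.8)²) = √(8.636828 + 129.159588) = 11.7387 km
Minimum: E3 at 8.3231 km.

E3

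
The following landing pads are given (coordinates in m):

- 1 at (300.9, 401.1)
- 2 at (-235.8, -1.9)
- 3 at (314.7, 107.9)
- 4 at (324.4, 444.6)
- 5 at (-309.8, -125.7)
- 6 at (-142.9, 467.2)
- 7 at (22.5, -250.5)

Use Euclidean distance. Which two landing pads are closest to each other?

Pairwise distances:
1–2: √((-536.7)² + (-403.0)²) = √(288046.890 + 162409.000) = 671.2 m
1–3: √((13.8)² + (-293.2)²) = √(190.440 + 85966.240) = 293.5 m
1–4: √((23.5)² + (43.5)²) = √(552.250 + 1892.250) = 49.4 m
1–5: √((-610.7)² + (-526.8)²) = √(372954.490 + 277518.240) = 806.5 m
1–6: √((-443.8)² + (66.1)²) = √(196958.440 + 4369.210) = 448.7 m
1–7: √((-278.4)² + (-651.6)²) = √(77506.560 + 424582.560) = 708.6 m
2–3: √((550.5)² + (109.8)²) = √(303050.250 + 12056.040) = 561.3 m
2–4: √((560.2)² + (446.5)²) = √(313824.040 + 199362.250) = 716.4 m
2–5: √((-74.0)² + (-123.8)²) = √(5476.000 + 15326.440) = 144.2 m
2–6: √((92.9)² + (469.1)²) = √(8630.410 + 220054.810) = 478.2 m
2–7: √((258.3)² + (-248.6)²) = √(66718.890 + 61801.960) = 358.5 m
3–4: √((9.7)² + (336.7)²) = √(94.090 + 113366.890) = 336.8 m
3–5: √((-624.5)² + (-233.6)²) = √(390000.250 + 54568.960) = 666.8 m
3–6: √((-457.6)² + (359.3)²) = √(209397.760 + 129096.490) = 581.8 m
3–7: √((-292.2)² + (-358.4)²) = √(85380.840 + 128450.560) = 462.4 m
4–5: √((-634.2)² + (-570.3)²) = √(402209.640 + 325242.090) = 852.9 m
4–6: √((-467.3)² + (22.6)²) = √(218369.290 + 510.760) = 467.8 m
4–7: √((-301.9)² + (-695.1)²) = √(91143.610 + 483164.010) = 757.8 m
5–6: √((166.9)² + (592.9)²) = √(27855.610 + 351530.410) = 615.9 m
5–7: √((332.3)² + (-124.8)²) = √(110423.290 + 15575.040) = 355.0 m
6–7: √((165.4)² + (-717.7)²) = √(27357.160 + 515093.290) = 736.5 m
Closest pair: 1–4 at 49.4 m.

1 and 4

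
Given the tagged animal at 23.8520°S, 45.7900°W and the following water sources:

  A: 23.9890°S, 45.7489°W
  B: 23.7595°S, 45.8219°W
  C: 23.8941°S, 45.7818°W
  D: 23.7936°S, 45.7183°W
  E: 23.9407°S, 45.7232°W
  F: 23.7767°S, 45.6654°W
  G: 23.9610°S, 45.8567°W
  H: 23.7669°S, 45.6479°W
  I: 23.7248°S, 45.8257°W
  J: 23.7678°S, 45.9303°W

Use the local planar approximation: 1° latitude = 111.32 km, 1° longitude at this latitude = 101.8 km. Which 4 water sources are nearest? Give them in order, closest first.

Distances from 23.8520°S, 45.7900°W:
A: √((-0.1370·111.32)² + (0.0411·101.8)²) = √(232.588121 + 17.505689) = 15.8144 km
B: √((0.0925·111.32)² + (-0.0319·101.8)²) = √(106.030268 + 10.545737) = 10.7970 km
C: √((-0.0421·111.32)² + (0.0082·101.8)²) = √(21.963957 + 0.696824) = 4.7603 km
D: √((0.0584·111.32)² + (0.0717·101.8)²) = √(42.264145 + 53.276277) = 9.7745 km
E: √((-0.0887·111.32)² + (0.0668·101.8)²) = √(97.497535 + 46.243264) = 11.9892 km
F: √((0.0753·111.32)² + (0.1246·101.8)²) = √(70.264563 + 160.890959) = 15.2038 km
G: √((-0.1090·111.32)² + (-0.0667·101.8)²) = √(147.231044 + 46.104915) = 13.9045 km
H: √((0.0851·111.32)² + (0.1421·101.8)²) = √(89.744019 + 209.258791) = 17.2917 km
I: √((0.1272·111.32)² + (-0.0357·101.8)²) = √(200.502881 + 13.207846) = 14.6188 km
J: √((0.0842·111.32)² + (-0.1403·101.8)²) = √(87.855828 + 203.990949) = 17.0835 km
Sorted: C (4.7603 km) < D (9.7745 km) < B (10.7970 km) < E (11.9892 km) < G (13.9045 km) < I (14.6188 km) < …

C, D, B, E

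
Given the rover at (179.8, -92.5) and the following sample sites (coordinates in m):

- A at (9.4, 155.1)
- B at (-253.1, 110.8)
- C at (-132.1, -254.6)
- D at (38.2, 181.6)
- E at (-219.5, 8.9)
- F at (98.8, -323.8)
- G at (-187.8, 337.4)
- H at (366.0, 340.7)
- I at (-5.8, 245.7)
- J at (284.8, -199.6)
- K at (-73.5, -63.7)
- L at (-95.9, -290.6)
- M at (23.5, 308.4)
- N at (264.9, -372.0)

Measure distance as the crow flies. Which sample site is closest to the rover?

Distances from (179.8, -92.5):
A: √((-170.4)² + (247.6)²) = √(29036.160 + 61305.760) = 300.6 m
B: √((-432.9)² + (203.3)²) = √(187402.410 + 41330.890) = 478.3 m
C: √((-311.9)² + (-162.1)²) = √(97281.610 + 26276.410) = 351.5 m
D: √((-141.6)² + (274.1)²) = √(20050.560 + 75130.810) = 308.5 m
E: √((-399.3)² + (101.4)²) = √(159440.490 + 10281.960) = 412.0 m
F: √((-81.0)² + (-231.3)²) = √(6561.000 + 53499.690) = 245.1 m
G: √((-367.6)² + (429.9)²) = √(135129.760 + 184814.010) = 565.6 m
H: √((186.2)² + (433.2)²) = √(34670.440 + 187662.240) = 471.5 m
I: √((-185.6)² + (338.2)²) = √(34447.360 + 114379.240) = 385.8 m
J: √((105.0)² + (-107.1)²) = √(11025.000 + 11470.410) = 150.0 m
K: √((-253.3)² + (28.8)²) = √(64160.890 + 829.440) = 254.9 m
L: √((-275.7)² + (-198.1)²) = √(76010.490 + 39243.610) = 339.5 m
M: √((-156.3)² + (400.9)²) = √(24429.690 + 160720.810) = 430.3 m
N: √((85.1)² + (-279.5)²) = √(7242.010 + 78120.250) = 292.2 m
Minimum: J at 150.0 m.

J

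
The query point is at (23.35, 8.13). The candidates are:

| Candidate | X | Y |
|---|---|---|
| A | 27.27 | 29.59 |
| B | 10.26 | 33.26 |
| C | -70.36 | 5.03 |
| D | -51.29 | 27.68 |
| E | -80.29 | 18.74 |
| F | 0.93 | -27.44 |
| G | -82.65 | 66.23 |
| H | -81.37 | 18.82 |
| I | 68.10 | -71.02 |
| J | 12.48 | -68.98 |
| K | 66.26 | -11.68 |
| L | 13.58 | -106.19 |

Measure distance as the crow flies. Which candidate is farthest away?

Distances from (23.35, 8.13):
A: √((3.92)² + (21.46)²) = √(15.3664 + 460.5316) = 21.82
B: √((-13.09)² + (25.13)²) = √(171.3481 + 631.5169) = 28.33
C: √((-93.71)² + (-3.10)²) = √(8781.5641 + 9.6100) = 93.76
D: √((-74.64)² + (19.55)²) = √(5571.1296 + 382.2025) = 77.16
E: √((-103.64)² + (10.61)²) = √(10741.2496 + 112.5721) = 104.18
F: √((-22.42)² + (-35.57)²) = √(502.6564 + 1265.2249) = 42.05
G: √((-106.00)² + (58.10)²) = √(11236.0000 + 3375.6100) = 120.88
H: √((-104.72)² + (10.69)²) = √(10966.2784 + 114.2761) = 105.26
I: √((44.75)² + (-79.15)²) = √(2002.5625 + 6264.7225) = 90.92
J: √((-10.87)² + (-77.11)²) = √(118.1569 + 5945.9521) = 77.87
K: √((42.91)² + (-19.81)²) = √(1841.2681 + 392.4361) = 47.26
L: √((-9.77)² + (-114.32)²) = √(95.4529 + 13069.0624) = 114.74
Maximum: G at 120.88.

G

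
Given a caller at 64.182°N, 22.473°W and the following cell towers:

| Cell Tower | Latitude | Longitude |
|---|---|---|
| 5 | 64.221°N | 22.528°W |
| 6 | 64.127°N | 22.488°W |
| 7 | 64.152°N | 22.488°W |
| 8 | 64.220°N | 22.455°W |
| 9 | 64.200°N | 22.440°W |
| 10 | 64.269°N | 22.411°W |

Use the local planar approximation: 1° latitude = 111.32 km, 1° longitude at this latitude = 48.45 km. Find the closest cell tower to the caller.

Distances from 64.182°N, 22.473°W:
5: √((0.039·111.32)² + (-0.055·48.45)²) = √(18.84845 + 7.10089) = 5.094 km
6: √((-0.055·111.32)² + (-0.015·48.45)²) = √(37.48623 + 0.52817) = 6.166 km
7: √((-0.030·111.32)² + (-0.015·48.45)²) = √(11.15293 + 0.52817) = 3.418 km
8: √((0.038·111.32)² + (0.018·48.45)²) = √(17.89425 + 0.76056) = 4.319 km
9: √((0.018·111.32)² + (0.033·48.45)²) = √(4.01505 + 2.55632) = 2.563 km
10: √((0.087·111.32)² + (0.062·48.45)²) = √(93.79613 + 9.02342) = 10.140 km
Minimum: 9 at 2.563 km.

9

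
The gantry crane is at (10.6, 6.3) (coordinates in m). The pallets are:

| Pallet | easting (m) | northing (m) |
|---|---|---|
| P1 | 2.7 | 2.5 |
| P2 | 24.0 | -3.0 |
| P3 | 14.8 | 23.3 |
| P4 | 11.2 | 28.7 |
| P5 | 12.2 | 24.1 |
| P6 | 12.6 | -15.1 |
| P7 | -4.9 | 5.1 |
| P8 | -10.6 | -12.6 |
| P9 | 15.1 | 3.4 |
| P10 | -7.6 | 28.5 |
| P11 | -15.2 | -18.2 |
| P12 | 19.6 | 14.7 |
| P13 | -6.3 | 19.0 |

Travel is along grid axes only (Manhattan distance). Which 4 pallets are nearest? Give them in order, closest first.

P9, P1, P7, P12

Distances from (10.6, 6.3):
P1: |-7.9| + |-3.8| = 7.9 + 3.8 = 11.7 m
P2: |13.4| + |-9.3| = 13.4 + 9.3 = 22.7 m
P3: |4.2| + |17.0| = 4.2 + 17.0 = 21.2 m
P4: |0.6| + |22.4| = 0.6 + 22.4 = 23.0 m
P5: |1.6| + |17.8| = 1.6 + 17.8 = 19.4 m
P6: |2.0| + |-21.4| = 2.0 + 21.4 = 23.4 m
P7: |-15.5| + |-1.2| = 15.5 + 1.2 = 16.7 m
P8: |-21.2| + |-18.9| = 21.2 + 18.9 = 40.1 m
P9: |4.5| + |-2.9| = 4.5 + 2.9 = 7.4 m
P10: |-18.2| + |22.2| = 18.2 + 22.2 = 40.4 m
P11: |-25.8| + |-24.5| = 25.8 + 24.5 = 50.3 m
P12: |9.0| + |8.4| = 9.0 + 8.4 = 17.4 m
P13: |-16.9| + |12.7| = 16.9 + 12.7 = 29.6 m
Sorted: P9 (7.4 m) < P1 (11.7 m) < P7 (16.7 m) < P12 (17.4 m) < P5 (19.4 m) < P3 (21.2 m) < …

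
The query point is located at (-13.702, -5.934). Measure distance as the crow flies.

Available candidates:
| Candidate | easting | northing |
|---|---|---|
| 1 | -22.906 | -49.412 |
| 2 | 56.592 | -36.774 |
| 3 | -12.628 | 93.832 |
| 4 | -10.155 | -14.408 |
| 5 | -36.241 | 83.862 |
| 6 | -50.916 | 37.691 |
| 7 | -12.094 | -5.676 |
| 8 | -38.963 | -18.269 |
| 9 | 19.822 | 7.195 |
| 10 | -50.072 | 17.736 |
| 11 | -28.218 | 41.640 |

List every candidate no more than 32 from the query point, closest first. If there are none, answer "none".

7, 4, 8

Distances from (-13.702, -5.934):
1: √((-9.204)² + (-43.478)²) = √(84.71362 + 1890.33648) = 44.442
2: √((70.294)² + (-30.840)²) = √(4941.24644 + 951.10560) = 76.762
3: √((1.074)² + (99.766)²) = √(1.15348 + 9953.25476) = 99.772
4: √((3.547)² + (-8.474)²) = √(12.58121 + 71.80868) = 9.186
5: √((-22.539)² + (89.796)²) = √(508.00652 + 8063.32162) = 92.581
6: √((-37.214)² + (43.625)²) = √(1384.88180 + 1903.14062) = 57.341
7: √((1.608)² + (0.258)²) = √(2.58566 + 0.06656) = 1.629
8: √((-25.261)² + (-12.335)²) = √(638.11812 + 152.15222) = 28.112
9: √((33.524)² + (13.129)²) = √(1123.85858 + 172.37064) = 36.003
10: √((-36.370)² + (23.670)²) = √(1322.77690 + 560.26890) = 43.394
11: √((-14.516)² + (47.574)²) = √(210.71426 + 2263.28548) = 49.739
Threshold 32: 7 (1.629), 4 (9.186), 8 (28.112) are within range.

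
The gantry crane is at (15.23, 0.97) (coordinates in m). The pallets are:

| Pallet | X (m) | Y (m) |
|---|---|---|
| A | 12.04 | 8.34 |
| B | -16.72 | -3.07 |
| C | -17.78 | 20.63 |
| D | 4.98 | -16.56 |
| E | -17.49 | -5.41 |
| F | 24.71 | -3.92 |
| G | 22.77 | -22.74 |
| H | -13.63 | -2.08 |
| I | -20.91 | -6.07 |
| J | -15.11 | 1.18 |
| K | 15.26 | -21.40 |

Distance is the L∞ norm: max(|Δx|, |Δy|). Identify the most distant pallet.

Distances from (15.23, 0.97):
A: max(|-3.19|, |7.37|) = 7.37 m
B: max(|-31.95|, |-4.04|) = 31.95 m
C: max(|-33.01|, |19.66|) = 33.01 m
D: max(|-10.25|, |-17.53|) = 17.53 m
E: max(|-32.72|, |-6.38|) = 32.72 m
F: max(|9.48|, |-4.89|) = 9.48 m
G: max(|7.54|, |-23.71|) = 23.71 m
H: max(|-28.86|, |-3.05|) = 28.86 m
I: max(|-36.14|, |-7.04|) = 36.14 m
J: max(|-30.34|, |0.21|) = 30.34 m
K: max(|0.03|, |-22.37|) = 22.37 m
Maximum: I at 36.14 m.

I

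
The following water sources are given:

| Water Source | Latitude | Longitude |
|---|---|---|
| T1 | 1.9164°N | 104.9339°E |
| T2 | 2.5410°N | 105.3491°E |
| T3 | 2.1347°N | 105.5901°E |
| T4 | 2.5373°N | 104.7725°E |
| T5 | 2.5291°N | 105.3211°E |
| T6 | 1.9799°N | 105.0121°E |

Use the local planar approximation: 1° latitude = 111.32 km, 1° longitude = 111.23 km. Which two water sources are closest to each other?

Pairwise distances:
T2–T5: √((-0.0119·111.32)² + (-0.0280·111.23)²) = √(1.754851 + 9.699737) = 3.3845 km
T1–T6: √((0.0635·111.32)² + (0.0782·111.23)²) = √(49.968216 + 75.658440) = 11.2083 km
T2–T3: √((-0.4063·111.32)² + (0.2410·111.23)²) = √(2045.691026 + 718.584689) = 52.5764 km
T3–T5: √((0.3944·111.32)² + (-0.2690·111.23)²) = √(1927.614604 + 895.258462) = 53.1307 km
T4–T5: √((-0.0082·111.32)² + (0.5486·111.23)²) = √(0.833248 + 3723.535348) = 61.0276 km
T2–T4: √((-0.0037·111.32)² + (-0.5766·111.23)²) = √(0.169648 + 4113.326188) = 64.1365 km
T3–T6: √((-0.1548·111.32)² + (-0.5780·111.23)²) = √(296.953404 + 4133.324966) = 66.5603 km
T4–T6: √((-0.5574·111.32)² + (0.2396·111.23)²) = √(3850.173709 + 710.260237) = 67.5310 km
T5–T6: √((-0.5492·111.32)² + (-0.3090·111.23)²) = √(3737.725922 + 1181.301712) = 70.1358 km
T1–T4: √((0.6209·111.32)² + (-0.1614·111.23)²) = √(4777.379207 + 322.293046) = 71.4120 km
T2–T6: √((-0.5611·111.32)² + (-0.3370·111.23)²) = √(3901.457971 + 1405.088490) = 72.8460 km
T1–T3: √((0.2183·111.32)² + (0.6562·111.23)²) = √(590.546183 + 5327.412514) = 76.9283 km
T1–T5: √((0.6127·111.32)² + (0.3872·111.23)²) = √(4652.026243 + 1854.874675) = 80.6654 km
T1–T2: √((0.6246·111.32)² + (0.4152·111.23)²) = √(4834.486537 + 2132.841410) = 83.4705 km
T3–T4: √((0.4026·111.32)² + (-0.8176·111.23)²) = √(2008.602211 + 8270.383341) = 101.3853 km
Closest pair: T2–T5 at 3.3845 km.

T2 and T5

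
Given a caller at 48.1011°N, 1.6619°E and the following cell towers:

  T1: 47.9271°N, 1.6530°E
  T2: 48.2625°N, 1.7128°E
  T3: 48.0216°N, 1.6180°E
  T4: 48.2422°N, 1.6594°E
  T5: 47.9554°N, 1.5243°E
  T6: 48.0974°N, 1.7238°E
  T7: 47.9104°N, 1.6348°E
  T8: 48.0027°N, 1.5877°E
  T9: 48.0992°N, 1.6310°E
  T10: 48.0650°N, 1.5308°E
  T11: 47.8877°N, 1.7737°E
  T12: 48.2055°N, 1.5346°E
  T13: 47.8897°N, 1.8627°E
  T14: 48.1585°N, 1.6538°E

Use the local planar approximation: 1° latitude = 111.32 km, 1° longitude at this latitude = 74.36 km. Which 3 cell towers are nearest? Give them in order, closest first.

Distances from 48.1011°N, 1.6619°E:
T1: 19.3810 km
T2: 18.3614 km
T3: 9.4328 km
T4: 15.7084 km
T5: 19.1770 km
T6: 4.6213 km
T7: 21.3242 km
T8: 12.2650 km
T9: 2.3074 km
T10: 10.5444 km
T11: 25.1684 km
T12: 14.9891 km
T13: 27.8703 km
T14: 6.4181 km
Sorted: T9 (2.3074 km) < T6 (4.6213 km) < T14 (6.4181 km) < T3 (9.4328 km) < T10 (10.5444 km) < …

T9, T6, T14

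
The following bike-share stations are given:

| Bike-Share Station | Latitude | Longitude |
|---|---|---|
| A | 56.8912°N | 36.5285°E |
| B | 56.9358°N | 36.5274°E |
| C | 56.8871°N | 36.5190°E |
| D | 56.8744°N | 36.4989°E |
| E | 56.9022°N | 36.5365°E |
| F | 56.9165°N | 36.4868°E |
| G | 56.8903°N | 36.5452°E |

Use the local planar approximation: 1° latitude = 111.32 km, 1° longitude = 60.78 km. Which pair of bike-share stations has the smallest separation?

Pairwise distances:
A–B: √((0.0446·111.32)² + (-0.0011·60.78)²) = √(24.649954 + 0.004470) = 4.9653 km
A–C: √((-0.0041·111.32)² + (-0.0095·60.78)²) = √(0.208312 + 0.333402) = 0.7360 km
A–D: √((-0.0168·111.32)² + (-0.0296·60.78)²) = √(3.497558 + 3.236718) = 2.5950 km
A–E: √((0.0110·111.32)² + (0.0080·60.78)²) = √(1.499449 + 0.236429) = 1.3175 km
A–F: √((0.0253·111.32)² + (-0.0417·60.78)²) = √(7.932086 + 6.423822) = 3.7889 km
A–G: √((-0.0009·111.32)² + (0.0167·60.78)²) = √(0.010038 + 1.030278) = 1.0200 km
B–C: √((-0.0487·111.32)² + (-0.0084·60.78)²) = √(29.390320 + 0.260663) = 5.4453 km
B–D: √((-0.0614·111.32)² + (-0.0285·60.78)²) = √(46.717881 + 3.000621) = 7.0511 km
B–E: √((-0.0336·111.32)² + (0.0091·60.78)²) = √(13.990233 + 0.305917) = 3.7810 km
B–F: √((-0.0193·111.32)² + (-0.0406·60.78)²) = √(4.615949 + 6.089385) = 3.2719 km
B–G: √((-0.0455·111.32)² + (0.0178·60.78)²) = √(25.654833 + 1.170473) = 5.1793 km
C–D: √((-0.0127·111.32)² + (-0.0201·60.78)²) = √(1.998729 + 1.492497) = 1.8685 km
C–E: √((0.0151·111.32)² + (0.0175·60.78)²) = √(2.825532 + 1.131351) = 1.9892 km
C–F: √((0.0294·111.32)² + (-0.0322·60.78)²) = √(10.711272 + 3.830303) = 3.8133 km
C–G: √((0.0032·111.32)² + (0.0262·60.78)²) = √(0.126896 + 2.535852) = 1.6318 km
D–E: √((0.0278·111.32)² + (0.0376·60.78)²) = √(9.577143 + 5.222724) = 3.8471 km
D–F: √((0.0421·111.32)² + (-0.0121·60.78)²) = √(21.963957 + 0.540869) = 4.7439 km
D–G: √((0.0159·111.32)² + (0.0463·60.78)²) = √(3.132858 + 7.919238) = 3.3245 km
E–F: √((0.0143·111.32)² + (-0.0497·60.78)²) = √(2.534069 + 9.125027) = 3.4145 km
E–G: √((-0.0119·111.32)² + (0.0087·60.78)²) = √(1.754851 + 0.279615) = 1.4263 km
F–G: √((-0.0262·111.32)² + (0.0584·60.78)²) = √(8.506462 + 12.599319) = 4.5941 km
Closest pair: A–C at 0.7360 km.

A and C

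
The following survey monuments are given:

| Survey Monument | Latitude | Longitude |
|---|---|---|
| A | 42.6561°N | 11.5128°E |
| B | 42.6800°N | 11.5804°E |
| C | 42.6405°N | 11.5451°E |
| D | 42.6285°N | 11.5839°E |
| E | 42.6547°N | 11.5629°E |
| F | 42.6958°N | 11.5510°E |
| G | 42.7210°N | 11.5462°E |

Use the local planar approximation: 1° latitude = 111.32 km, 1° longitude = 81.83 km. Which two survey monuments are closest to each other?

Pairwise distances:
A–B: 6.1383 km
A–C: 3.1626 km
A–D: 6.5795 km
A–E: 4.1026 km
A–F: 5.4132 km
A–G: 7.7244 km
B–C: 5.2611 km
B–D: 5.7401 km
B–E: 3.1596 km
B–F: 2.9802 km
B–G: 5.3538 km
C–D: 3.4446 km
C–E: 2.1495 km
C–F: 6.1749 km
C–G: 8.9617 km
D–E: 3.3852 km
D–F: 7.9609 km
D–G: 10.7493 km
E–F: 4.6777 km
E–G: 7.5060 km
F–G: 2.8326 km
Closest pair: C–E at 2.1495 km.

C and E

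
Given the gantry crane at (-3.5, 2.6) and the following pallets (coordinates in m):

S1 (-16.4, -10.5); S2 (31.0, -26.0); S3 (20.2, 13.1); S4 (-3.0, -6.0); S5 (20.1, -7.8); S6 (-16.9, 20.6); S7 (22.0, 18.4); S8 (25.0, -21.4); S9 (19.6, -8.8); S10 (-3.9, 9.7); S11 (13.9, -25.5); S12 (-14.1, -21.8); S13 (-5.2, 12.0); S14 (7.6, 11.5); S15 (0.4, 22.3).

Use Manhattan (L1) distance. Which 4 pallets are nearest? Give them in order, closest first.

S10, S4, S13, S14

Distances from (-3.5, 2.6):
S1: |-12.9| + |-13.1| = 12.9 + 13.1 = 26.0 m
S2: |34.5| + |-28.6| = 34.5 + 28.6 = 63.1 m
S3: |23.7| + |10.5| = 23.7 + 10.5 = 34.2 m
S4: |0.5| + |-8.6| = 0.5 + 8.6 = 9.1 m
S5: |23.6| + |-10.4| = 23.6 + 10.4 = 34.0 m
S6: |-13.4| + |18.0| = 13.4 + 18.0 = 31.4 m
S7: |25.5| + |15.8| = 25.5 + 15.8 = 41.3 m
S8: |28.5| + |-24.0| = 28.5 + 24.0 = 52.5 m
S9: |23.1| + |-11.4| = 23.1 + 11.4 = 34.5 m
S10: |-0.4| + |7.1| = 0.4 + 7.1 = 7.5 m
S11: |17.4| + |-28.1| = 17.4 + 28.1 = 45.5 m
S12: |-10.6| + |-24.4| = 10.6 + 24.4 = 35.0 m
S13: |-1.7| + |9.4| = 1.7 + 9.4 = 11.1 m
S14: |11.1| + |8.9| = 11.1 + 8.9 = 20.0 m
S15: |3.9| + |19.7| = 3.9 + 19.7 = 23.6 m
Sorted: S10 (7.5 m) < S4 (9.1 m) < S13 (11.1 m) < S14 (20.0 m) < S15 (23.6 m) < S1 (26.0 m) < …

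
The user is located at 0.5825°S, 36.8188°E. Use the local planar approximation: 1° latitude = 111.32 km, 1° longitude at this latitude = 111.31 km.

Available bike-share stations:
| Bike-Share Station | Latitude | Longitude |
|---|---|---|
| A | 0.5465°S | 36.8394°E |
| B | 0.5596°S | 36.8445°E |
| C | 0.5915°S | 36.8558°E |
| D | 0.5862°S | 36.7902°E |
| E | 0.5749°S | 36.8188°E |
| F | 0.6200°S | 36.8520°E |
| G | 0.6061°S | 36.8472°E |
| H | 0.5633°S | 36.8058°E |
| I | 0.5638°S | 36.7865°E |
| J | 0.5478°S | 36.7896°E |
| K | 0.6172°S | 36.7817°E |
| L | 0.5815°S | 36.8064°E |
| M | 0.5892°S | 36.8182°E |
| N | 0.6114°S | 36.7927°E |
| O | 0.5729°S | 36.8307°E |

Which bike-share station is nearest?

Distances from 0.5825°S, 36.8188°E:
A: √((0.0360·111.32)² + (0.0206·111.31)²) = √(16.060217 + 5.257785) = 4.6171 km
B: √((0.0229·111.32)² + (0.0257·111.31)²) = √(6.498563 + 8.183416) = 3.8317 km
C: √((-0.0090·111.32)² + (0.0370·111.31)²) = √(1.003764 + 16.961795) = 4.2386 km
D: √((-0.0037·111.32)² + (-0.0286·111.31)²) = √(0.169648 + 10.134456) = 3.2100 km
E: √((0.0076·111.32)² + (0.0000·111.31)²) = √(0.715770 + 0.000000) = 0.8460 km
F: √((-0.0375·111.32)² + (0.0332·111.31)²) = √(17.426450 + 13.656661) = 5.5752 km
G: √((-0.0236·111.32)² + (0.0284·111.31)²) = √(6.901928 + 9.993211) = 4.1104 km
H: √((0.0192·111.32)² + (-0.0130·111.31)²) = √(4.568239 + 2.093896) = 2.5811 km
I: √((0.0187·111.32)² + (-0.0323·111.31)²) = √(4.333408 + 12.926276) = 4.1545 km
J: √((0.0347·111.32)² + (-0.0292·111.31)²) = √(14.921255 + 10.564138) = 5.0483 km
K: √((-0.0347·111.32)² + (-0.0371·111.31)²) = √(14.921255 + 17.053604) = 5.6546 km
L: √((0.0010·111.32)² + (-0.0124·111.31)²) = √(0.012392 + 1.905073) = 1.3847 km
M: √((-0.0067·111.32)² + (-0.0006·111.31)²) = √(0.556283 + 0.004460) = 0.7488 km
N: √((-0.0289·111.32)² + (-0.0261·111.31)²) = √(10.350041 + 8.440135) = 4.3348 km
O: √((0.0096·111.32)² + (0.0119·111.31)²) = √(1.142060 + 1.754536) = 1.7019 km
Minimum: M at 0.7488 km.

M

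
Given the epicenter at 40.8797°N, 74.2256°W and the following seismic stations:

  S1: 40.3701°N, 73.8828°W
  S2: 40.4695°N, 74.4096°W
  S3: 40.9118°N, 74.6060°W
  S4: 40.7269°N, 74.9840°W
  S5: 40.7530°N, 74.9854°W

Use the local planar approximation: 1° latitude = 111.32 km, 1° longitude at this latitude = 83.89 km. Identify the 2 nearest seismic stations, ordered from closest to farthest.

S3, S2

Distances from 40.8797°N, 74.2256°W:
S1: 63.6014 km
S2: 48.2018 km
S3: 32.1112 km
S4: 65.8567 km
S5: 65.2815 km
Sorted: S3 (32.1112 km) < S2 (48.2018 km) < S1 (63.6014 km) < S5 (65.2815 km) < …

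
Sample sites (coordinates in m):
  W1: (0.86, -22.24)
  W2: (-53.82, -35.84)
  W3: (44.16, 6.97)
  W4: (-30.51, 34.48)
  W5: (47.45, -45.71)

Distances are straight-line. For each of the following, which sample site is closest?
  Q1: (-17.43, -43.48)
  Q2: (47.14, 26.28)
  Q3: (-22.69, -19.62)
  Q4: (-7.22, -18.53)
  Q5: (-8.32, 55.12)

Q1→W1; Q2→W3; Q3→W1; Q4→W1; Q5→W4

Q1 at (-17.43, -43.48):
  W1: √((18.29)² + (21.24)²) = √(334.5241 + 451.1376) = 28.03 m
  W2: √((-36.39)² + (7.64)²) = √(1324.2321 + 58.3696) = 37.18 m
  W3: √((61.59)² + (50.45)²) = √(3793.3281 + 2545.2025) = 79.61 m
  W4: √((-13.08)² + (77.96)²) = √(171.0864 + 6077.7616) = 79.05 m
  W5: √((64.88)² + (-2.23)²) = √(4209.4144 + 4.9729) = 64.92 m
  → nearest: W1 (28.03 m)
Q2 at (47.14, 26.28):
  W1: √((-46.28)² + (-48.52)²) = √(2141.8384 + 2354.1904) = 67.05 m
  W2: √((-100.96)² + (-62.12)²) = √(10192.9216 + 3858.8944) = 118.54 m
  W3: √((-2.98)² + (-19.31)²) = √(8.8804 + 372.8761) = 19.54 m
  W4: √((-77.65)² + (8.20)²) = √(6029.5225 + 67.2400) = 78.08 m
  W5: √((0.31)² + (-71.99)²) = √(0.0961 + 5182.5601) = 71.99 m
  → nearest: W3 (19.54 m)
Q3 at (-22.69, -19.62):
  W1: √((23.55)² + (-2.62)²) = √(554.6025 + 6.8644) = 23.70 m
  W2: √((-31.13)² + (-16.22)²) = √(969.0769 + 263.0884) = 35.10 m
  W3: √((66.85)² + (26.59)²) = √(4468.9225 + 707.0281) = 71.94 m
  W4: √((-7.82)² + (54.10)²) = √(61.1524 + 2926.8100) = 54.66 m
  W5: √((70.14)² + (-26.09)²) = √(4919.6196 + 680.6881) = 74.84 m
  → nearest: W1 (23.70 m)
Q4 at (-7.22, -18.53):
  W1: √((8.08)² + (-3.71)²) = √(65.2864 + 13.7641) = 8.89 m
  W2: √((-46.60)² + (-17.31)²) = √(2171.5600 + 299.6361) = 49.71 m
  W3: √((51.38)² + (25.50)²) = √(2639.9044 + 650.2500) = 57.36 m
  W4: √((-23.29)² + (53.01)²) = √(542.4241 + 2810.0601) = 57.90 m
  W5: √((54.67)² + (-27.18)²) = √(2988.8089 + 738.7524) = 61.05 m
  → nearest: W1 (8.89 m)
Q5 at (-8.32, 55.12):
  W1: √((9.18)² + (-77.36)²) = √(84.2724 + 5984.5696) = 77.90 m
  W2: √((-45.50)² + (-90.96)²) = √(2070.2500 + 8273.7216) = 101.71 m
  W3: √((52.48)² + (-48.15)²) = √(2754.1504 + 2318.4225) = 71.22 m
  W4: √((-22.19)² + (-20.64)²) = √(492.3961 + 426.0096) = 30.31 m
  W5: √((55.77)² + (-100.83)²) = √(3110.2929 + 10166.6889) = 115.23 m
  → nearest: W4 (30.31 m)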